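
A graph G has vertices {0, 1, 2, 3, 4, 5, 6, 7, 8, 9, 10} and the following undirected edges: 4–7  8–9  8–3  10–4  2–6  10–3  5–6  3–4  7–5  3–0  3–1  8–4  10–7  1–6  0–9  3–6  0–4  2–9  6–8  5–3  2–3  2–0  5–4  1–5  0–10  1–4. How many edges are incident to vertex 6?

5

Neighbors of 6: 1, 2, 3, 5, 8.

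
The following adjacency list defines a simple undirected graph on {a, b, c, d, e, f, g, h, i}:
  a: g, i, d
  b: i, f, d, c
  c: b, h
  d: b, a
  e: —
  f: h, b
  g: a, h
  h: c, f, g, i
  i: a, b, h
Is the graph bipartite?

A valid 2-coloring puts {c, d, e, f, g, i} on one side and {a, b, h} on the other; every edge crosses between the two sides.

Yes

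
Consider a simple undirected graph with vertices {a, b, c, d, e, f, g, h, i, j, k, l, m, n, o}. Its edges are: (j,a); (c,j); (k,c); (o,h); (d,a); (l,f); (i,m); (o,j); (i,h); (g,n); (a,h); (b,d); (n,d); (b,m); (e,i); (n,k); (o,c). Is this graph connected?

No

Component: {f, l}
Component: {a, b, c, d, e, g, h, i, j, k, m, n, o}
No edge joins these 2 groups, so the graph is disconnected.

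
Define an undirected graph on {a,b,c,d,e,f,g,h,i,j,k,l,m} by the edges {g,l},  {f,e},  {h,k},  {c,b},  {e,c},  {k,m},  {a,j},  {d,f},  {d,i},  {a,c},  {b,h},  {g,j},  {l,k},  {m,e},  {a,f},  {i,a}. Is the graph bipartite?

A valid 2-coloring puts {c, f, h, i, j, l, m} on one side and {a, b, d, e, g, k} on the other; every edge crosses between the two sides.

Yes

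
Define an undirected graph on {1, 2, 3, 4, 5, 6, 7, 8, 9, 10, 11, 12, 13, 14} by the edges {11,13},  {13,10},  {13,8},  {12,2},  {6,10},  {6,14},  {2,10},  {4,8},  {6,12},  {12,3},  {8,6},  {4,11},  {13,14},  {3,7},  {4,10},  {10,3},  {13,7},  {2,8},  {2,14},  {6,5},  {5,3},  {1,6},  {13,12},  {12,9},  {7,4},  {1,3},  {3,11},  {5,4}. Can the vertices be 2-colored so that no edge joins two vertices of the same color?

Yes

Partition the vertices as {2, 3, 4, 6, 9, 13} vs {1, 5, 7, 8, 10, 11, 12, 14}. Each listed edge has one endpoint in each part, so the graph is bipartite.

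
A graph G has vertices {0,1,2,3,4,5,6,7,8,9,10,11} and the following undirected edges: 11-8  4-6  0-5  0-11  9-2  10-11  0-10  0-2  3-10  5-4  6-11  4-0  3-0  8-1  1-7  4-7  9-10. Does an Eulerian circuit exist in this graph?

Degrees: 0:6, 1:2, 2:2, 3:2, 4:4, 5:2, 6:2, 7:2, 8:2, 9:2, 10:4, 11:4
Every vertex has even degree and the edges form a single connected piece, so an Eulerian circuit exists.

Yes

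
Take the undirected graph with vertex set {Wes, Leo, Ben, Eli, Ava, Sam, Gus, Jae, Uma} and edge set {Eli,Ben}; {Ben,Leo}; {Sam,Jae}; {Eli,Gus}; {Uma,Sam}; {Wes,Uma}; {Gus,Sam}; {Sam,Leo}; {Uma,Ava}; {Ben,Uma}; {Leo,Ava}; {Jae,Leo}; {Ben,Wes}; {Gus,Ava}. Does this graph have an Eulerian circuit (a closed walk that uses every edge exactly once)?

Degrees: Wes:2, Leo:4, Ben:4, Eli:2, Ava:3, Sam:4, Gus:3, Jae:2, Uma:4
Ava, Gus have odd degree; an Eulerian circuit needs every degree to be even, so none exists.

No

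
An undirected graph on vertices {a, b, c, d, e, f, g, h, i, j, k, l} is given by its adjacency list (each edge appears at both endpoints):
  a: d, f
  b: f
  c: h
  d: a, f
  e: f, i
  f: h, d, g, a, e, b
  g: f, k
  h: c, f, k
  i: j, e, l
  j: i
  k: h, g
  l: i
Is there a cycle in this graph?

Yes

The graph has 12 vertices, 13 edges, and 1 connected component.
Since 13 > 12 - 1, a cycle must exist; for instance f-h-k-g-f.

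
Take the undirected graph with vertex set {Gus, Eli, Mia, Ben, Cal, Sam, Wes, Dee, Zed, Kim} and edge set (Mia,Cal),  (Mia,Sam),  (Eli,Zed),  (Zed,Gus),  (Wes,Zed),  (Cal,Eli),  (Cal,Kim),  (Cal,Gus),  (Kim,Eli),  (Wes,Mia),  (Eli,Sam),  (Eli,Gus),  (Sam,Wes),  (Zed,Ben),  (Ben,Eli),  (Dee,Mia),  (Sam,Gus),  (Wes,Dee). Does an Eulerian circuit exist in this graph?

Degrees: Gus:4, Eli:6, Mia:4, Ben:2, Cal:4, Sam:4, Wes:4, Dee:2, Zed:4, Kim:2
All degrees are even and the non-isolated vertices are connected — an Eulerian circuit exists.

Yes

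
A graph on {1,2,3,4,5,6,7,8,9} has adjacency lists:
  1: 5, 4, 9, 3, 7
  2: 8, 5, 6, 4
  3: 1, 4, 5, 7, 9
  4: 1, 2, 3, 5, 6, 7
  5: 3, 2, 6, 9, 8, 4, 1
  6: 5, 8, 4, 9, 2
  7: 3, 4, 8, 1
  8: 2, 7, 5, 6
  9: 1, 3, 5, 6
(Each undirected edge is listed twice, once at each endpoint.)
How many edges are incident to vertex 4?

6

Neighbors of 4: 1, 2, 3, 5, 6, 7.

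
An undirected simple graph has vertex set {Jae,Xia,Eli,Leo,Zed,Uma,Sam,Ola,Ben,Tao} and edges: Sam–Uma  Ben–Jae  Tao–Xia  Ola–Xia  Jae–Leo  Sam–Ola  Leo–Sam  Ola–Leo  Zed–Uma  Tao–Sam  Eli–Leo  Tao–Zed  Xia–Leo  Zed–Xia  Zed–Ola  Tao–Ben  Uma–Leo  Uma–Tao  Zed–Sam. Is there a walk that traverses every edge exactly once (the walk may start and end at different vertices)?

Degrees: Jae:2, Xia:4, Eli:1, Leo:6, Zed:5, Uma:4, Sam:5, Ola:4, Ben:2, Tao:5
Odd-degree vertices: Eli, Zed, Sam, Tao (4 total).
An Eulerian trail requires 0 or 2 odd-degree vertices; here there are 4.

No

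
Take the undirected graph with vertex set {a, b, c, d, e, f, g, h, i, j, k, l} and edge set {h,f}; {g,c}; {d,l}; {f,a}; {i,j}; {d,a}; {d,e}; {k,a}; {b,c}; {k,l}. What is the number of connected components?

3

Component: {i, j}
Component: {b, c, g}
Component: {a, d, e, f, h, k, l}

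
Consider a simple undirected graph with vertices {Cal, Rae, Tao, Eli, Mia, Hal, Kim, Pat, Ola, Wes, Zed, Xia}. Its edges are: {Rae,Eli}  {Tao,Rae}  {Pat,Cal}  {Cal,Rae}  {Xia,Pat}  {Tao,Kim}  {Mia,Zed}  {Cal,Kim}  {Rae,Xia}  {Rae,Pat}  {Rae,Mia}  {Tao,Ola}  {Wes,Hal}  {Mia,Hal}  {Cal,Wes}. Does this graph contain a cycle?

Yes

The graph has 12 vertices, 15 edges, and 1 connected component.
Since 15 > 12 - 1, a cycle must exist; for instance Cal-Wes-Hal-Mia-Rae-Tao-Kim-Cal.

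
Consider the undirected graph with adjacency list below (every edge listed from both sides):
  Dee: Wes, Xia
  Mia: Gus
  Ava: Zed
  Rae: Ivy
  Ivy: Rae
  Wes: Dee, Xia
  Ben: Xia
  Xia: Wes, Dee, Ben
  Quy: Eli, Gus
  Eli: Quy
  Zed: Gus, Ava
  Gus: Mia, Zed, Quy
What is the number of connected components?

3

Component: {Rae, Ivy}
Component: {Dee, Wes, Ben, Xia}
Component: {Mia, Ava, Quy, Eli, Zed, Gus}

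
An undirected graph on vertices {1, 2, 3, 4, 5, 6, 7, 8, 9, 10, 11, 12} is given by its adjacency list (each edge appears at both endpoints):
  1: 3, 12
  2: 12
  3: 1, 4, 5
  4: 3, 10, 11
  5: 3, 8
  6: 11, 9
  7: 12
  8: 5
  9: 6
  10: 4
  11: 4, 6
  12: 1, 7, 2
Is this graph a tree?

Yes

|V| = 12, |E| = 11.
Connected and |E| = |V| - 1, which characterizes a tree.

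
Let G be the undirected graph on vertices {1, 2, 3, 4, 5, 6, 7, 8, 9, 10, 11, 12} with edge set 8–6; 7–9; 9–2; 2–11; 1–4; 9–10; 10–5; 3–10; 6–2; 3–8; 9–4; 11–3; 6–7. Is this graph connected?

No

Component: {12}
Component: {1, 2, 3, 4, 5, 6, 7, 8, 9, 10, 11}
There are 2 separate components, so the graph is not connected.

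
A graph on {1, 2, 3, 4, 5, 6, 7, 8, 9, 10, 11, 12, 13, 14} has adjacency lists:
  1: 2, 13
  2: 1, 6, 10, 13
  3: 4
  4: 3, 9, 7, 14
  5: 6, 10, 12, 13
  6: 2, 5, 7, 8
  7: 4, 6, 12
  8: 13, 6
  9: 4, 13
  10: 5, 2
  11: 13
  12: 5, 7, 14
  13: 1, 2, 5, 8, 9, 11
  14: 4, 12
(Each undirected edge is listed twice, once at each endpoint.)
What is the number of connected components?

Component: {1, 2, 3, 4, 5, 6, 7, 8, 9, 10, 11, 12, 13, 14}

1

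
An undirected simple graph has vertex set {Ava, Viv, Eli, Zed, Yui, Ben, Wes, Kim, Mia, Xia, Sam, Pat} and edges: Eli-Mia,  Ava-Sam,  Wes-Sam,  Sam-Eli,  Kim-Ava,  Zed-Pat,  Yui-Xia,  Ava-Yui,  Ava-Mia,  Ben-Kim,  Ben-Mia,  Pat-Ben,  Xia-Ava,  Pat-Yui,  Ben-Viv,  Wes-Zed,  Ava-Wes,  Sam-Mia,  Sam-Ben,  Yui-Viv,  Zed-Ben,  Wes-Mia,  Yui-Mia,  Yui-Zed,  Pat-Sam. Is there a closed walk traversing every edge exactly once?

Yes

Degrees: Ava:6, Viv:2, Eli:2, Zed:4, Yui:6, Ben:6, Wes:4, Kim:2, Mia:6, Xia:2, Sam:6, Pat:4
All degrees are even and the non-isolated vertices are connected — an Eulerian circuit exists.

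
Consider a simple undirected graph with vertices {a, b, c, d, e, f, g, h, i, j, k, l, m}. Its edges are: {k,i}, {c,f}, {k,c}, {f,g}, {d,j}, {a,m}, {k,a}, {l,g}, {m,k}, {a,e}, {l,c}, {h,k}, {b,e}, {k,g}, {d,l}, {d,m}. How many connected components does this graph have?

Component: {a, b, c, d, e, f, g, h, i, j, k, l, m}

1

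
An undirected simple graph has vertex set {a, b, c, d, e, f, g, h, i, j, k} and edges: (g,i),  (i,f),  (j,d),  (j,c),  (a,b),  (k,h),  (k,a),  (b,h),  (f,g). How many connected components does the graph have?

4

Component: {e}
Component: {c, d, j}
Component: {f, g, i}
Component: {a, b, h, k}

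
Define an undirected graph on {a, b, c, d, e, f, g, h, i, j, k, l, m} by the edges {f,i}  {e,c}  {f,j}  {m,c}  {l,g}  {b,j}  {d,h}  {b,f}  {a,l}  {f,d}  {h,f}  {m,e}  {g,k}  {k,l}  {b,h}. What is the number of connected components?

3

Component: {c, e, m}
Component: {a, g, k, l}
Component: {b, d, f, h, i, j}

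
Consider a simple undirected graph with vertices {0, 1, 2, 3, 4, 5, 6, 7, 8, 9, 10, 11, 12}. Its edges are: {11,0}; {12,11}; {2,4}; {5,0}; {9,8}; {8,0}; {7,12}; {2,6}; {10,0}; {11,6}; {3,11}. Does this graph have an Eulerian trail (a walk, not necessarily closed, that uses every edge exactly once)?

No

Degrees: 0:4, 1:0, 2:2, 3:1, 4:1, 5:1, 6:2, 7:1, 8:2, 9:1, 10:1, 11:4, 12:2
Odd-degree vertices: 3, 4, 5, 7, 9, 10 (6 total).
An Eulerian trail requires 0 or 2 odd-degree vertices; here there are 6.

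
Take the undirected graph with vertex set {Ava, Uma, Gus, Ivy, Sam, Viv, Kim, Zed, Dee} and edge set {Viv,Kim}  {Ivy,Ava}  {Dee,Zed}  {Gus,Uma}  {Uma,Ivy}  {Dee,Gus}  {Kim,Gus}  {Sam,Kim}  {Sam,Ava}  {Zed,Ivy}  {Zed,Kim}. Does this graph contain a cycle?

Yes

The graph has 9 vertices, 11 edges, and 1 connected component.
One cycle is Ivy-Zed-Kim-Gus-Uma-Ivy.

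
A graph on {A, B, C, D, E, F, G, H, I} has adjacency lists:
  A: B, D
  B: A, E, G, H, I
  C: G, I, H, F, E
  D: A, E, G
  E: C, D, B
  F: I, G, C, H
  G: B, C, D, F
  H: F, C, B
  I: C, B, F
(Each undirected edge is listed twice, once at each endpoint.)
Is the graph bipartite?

F-C-I-F is an odd cycle (length 3), and a bipartite graph can contain only even cycles.

No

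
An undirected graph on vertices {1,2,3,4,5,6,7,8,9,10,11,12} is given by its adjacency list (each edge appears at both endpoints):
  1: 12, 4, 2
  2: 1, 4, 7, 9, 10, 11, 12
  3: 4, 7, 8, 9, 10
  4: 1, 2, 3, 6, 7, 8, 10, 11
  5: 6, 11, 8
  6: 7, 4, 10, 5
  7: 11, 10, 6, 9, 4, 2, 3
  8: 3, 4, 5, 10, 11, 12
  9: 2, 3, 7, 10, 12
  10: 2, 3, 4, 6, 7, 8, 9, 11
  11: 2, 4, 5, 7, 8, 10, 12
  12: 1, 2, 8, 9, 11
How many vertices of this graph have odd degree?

8

Degrees: 1:3, 2:7, 3:5, 4:8, 5:3, 6:4, 7:7, 8:6, 9:5, 10:8, 11:7, 12:5
Odd-degree vertices: 1, 2, 3, 5, 7, 9, 11, 12.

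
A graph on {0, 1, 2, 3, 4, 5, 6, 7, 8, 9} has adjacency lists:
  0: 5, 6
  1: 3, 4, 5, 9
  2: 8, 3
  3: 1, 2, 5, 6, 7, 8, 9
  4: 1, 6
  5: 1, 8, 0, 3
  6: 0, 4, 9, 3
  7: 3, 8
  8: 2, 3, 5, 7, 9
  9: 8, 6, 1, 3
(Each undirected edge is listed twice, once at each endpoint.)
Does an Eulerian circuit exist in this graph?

Degrees: 0:2, 1:4, 2:2, 3:7, 4:2, 5:4, 6:4, 7:2, 8:5, 9:4
3, 8 have odd degree; an Eulerian circuit needs every degree to be even, so none exists.

No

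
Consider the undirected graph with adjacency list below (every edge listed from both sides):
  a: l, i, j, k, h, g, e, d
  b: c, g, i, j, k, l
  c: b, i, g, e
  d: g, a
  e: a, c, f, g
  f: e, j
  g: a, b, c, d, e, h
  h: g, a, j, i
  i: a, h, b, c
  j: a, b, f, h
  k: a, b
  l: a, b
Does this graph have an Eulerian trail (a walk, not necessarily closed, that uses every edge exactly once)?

Degrees: a:8, b:6, c:4, d:2, e:4, f:2, g:6, h:4, i:4, j:4, k:2, l:2
Odd-degree vertices: none (0 total).
With 0 odd-degree vertices and all edges in one connected piece, an Eulerian trail exists.

Yes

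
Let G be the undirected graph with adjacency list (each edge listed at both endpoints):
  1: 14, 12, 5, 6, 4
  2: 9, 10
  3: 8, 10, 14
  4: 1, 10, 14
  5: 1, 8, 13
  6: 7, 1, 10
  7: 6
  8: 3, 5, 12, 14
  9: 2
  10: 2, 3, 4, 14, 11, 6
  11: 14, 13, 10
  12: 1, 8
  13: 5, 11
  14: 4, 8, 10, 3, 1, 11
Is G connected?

Yes

Starting from 1 and exploring outward reaches every vertex (1, 14, 5, 6, 4, 12, 3, 11, 8, 10, 13, 7, 2, 9); the graph is connected.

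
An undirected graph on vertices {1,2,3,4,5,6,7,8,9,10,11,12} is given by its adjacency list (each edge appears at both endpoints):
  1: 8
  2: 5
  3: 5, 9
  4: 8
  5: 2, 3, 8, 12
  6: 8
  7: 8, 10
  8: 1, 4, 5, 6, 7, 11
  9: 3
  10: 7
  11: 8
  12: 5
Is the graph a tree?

|V| = 12, |E| = 11.
It is connected with exactly 11 edges, hence acyclic — it is a tree.

Yes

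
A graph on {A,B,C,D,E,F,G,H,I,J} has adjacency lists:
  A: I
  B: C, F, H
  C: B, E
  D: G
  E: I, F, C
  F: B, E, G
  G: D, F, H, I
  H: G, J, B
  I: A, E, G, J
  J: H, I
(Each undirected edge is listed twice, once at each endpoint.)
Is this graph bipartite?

Color {C, D, F, H, I} black and {A, B, E, G, J} white. No edge joins two same-colored vertices, so the graph is bipartite.

Yes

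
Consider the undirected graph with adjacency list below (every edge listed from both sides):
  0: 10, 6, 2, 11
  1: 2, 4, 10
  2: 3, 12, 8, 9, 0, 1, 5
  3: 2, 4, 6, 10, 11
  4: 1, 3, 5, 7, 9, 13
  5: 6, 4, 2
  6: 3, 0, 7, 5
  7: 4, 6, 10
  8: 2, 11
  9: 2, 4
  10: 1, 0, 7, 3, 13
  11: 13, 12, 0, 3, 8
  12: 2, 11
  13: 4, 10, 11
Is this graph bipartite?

Partition the vertices as {2, 4, 6, 10, 11} vs {0, 1, 3, 5, 7, 8, 9, 12, 13}. Each listed edge has one endpoint in each part, so the graph is bipartite.

Yes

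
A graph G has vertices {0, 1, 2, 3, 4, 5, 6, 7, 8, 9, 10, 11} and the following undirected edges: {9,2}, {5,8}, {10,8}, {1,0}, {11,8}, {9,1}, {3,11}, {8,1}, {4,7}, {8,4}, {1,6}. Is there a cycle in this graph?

The graph has 12 vertices, 11 edges, and 1 connected component.
Since 11 = 12 - 1, the graph is a forest and contains no cycle.

No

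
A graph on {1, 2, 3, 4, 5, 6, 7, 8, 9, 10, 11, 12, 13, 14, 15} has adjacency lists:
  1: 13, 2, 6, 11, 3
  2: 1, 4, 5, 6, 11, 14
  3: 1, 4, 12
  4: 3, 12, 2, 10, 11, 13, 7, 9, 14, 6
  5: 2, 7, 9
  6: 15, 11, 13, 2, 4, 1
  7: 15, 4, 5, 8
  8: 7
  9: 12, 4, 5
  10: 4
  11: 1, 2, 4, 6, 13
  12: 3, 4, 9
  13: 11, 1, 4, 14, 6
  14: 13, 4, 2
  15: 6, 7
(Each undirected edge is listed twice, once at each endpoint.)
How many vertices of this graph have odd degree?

10

Degrees: 1:5, 2:6, 3:3, 4:10, 5:3, 6:6, 7:4, 8:1, 9:3, 10:1, 11:5, 12:3, 13:5, 14:3, 15:2
Odd-degree vertices: 1, 3, 5, 8, 9, 10, 11, 12, 13, 14.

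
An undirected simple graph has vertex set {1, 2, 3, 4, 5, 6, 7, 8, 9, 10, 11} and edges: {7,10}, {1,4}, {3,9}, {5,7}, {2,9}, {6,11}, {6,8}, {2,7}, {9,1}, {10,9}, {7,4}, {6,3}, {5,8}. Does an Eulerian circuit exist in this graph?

No

Degrees: 1:2, 2:2, 3:2, 4:2, 5:2, 6:3, 7:4, 8:2, 9:4, 10:2, 11:1
6, 11 have odd degree; an Eulerian circuit needs every degree to be even, so none exists.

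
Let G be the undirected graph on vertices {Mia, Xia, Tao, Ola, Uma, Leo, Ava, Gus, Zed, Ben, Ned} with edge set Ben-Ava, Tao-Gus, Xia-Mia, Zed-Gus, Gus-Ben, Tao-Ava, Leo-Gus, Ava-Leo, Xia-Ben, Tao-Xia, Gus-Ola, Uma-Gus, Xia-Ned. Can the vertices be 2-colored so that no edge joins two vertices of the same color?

Color {Xia, Ava, Gus} black and {Mia, Tao, Ola, Uma, Leo, Zed, Ben, Ned} white. No edge joins two same-colored vertices, so the graph is bipartite.

Yes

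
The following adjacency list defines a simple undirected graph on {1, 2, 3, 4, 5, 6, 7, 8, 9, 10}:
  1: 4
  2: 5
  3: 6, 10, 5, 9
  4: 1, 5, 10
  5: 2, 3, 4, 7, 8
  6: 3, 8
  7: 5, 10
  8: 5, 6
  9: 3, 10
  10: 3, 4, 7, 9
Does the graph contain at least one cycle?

The graph has 10 vertices, 13 edges, and 1 connected component.
One cycle is 4-5-7-10-4.

Yes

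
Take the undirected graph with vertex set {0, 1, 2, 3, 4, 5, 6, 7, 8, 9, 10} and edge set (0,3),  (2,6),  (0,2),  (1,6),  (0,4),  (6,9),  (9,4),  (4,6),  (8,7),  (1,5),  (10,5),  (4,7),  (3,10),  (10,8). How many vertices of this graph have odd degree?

Degrees: 0:3, 1:2, 2:2, 3:2, 4:4, 5:2, 6:4, 7:2, 8:2, 9:2, 10:3
Odd-degree vertices: 0, 10.

2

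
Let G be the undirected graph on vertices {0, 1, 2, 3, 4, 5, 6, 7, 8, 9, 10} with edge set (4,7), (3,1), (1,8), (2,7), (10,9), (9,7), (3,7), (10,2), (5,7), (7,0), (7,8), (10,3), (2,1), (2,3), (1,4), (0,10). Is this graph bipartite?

No

3-2-10-3 is an odd cycle (length 3), and a bipartite graph can contain only even cycles.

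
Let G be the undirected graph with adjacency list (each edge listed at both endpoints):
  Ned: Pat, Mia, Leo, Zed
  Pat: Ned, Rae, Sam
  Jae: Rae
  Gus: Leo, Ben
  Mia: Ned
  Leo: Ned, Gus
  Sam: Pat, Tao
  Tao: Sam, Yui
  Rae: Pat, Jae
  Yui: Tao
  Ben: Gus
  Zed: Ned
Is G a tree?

|V| = 12, |E| = 11.
Connected and |E| = |V| - 1, which characterizes a tree.

Yes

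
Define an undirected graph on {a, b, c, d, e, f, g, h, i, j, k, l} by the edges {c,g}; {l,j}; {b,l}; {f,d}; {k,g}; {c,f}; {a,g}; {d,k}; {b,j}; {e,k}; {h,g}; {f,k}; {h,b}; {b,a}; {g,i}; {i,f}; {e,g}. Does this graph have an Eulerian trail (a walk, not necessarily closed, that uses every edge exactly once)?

Degrees: a:2, b:4, c:2, d:2, e:2, f:4, g:6, h:2, i:2, j:2, k:4, l:2
Odd-degree vertices: none (0 total).
With 0 odd-degree vertices and all edges in one connected piece, an Eulerian trail exists.

Yes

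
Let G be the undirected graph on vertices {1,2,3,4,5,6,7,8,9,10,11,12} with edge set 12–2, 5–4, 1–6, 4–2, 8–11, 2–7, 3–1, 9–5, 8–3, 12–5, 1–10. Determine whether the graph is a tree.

|V| = 12, |E| = 11.
It is not connected, so it is not a tree.

No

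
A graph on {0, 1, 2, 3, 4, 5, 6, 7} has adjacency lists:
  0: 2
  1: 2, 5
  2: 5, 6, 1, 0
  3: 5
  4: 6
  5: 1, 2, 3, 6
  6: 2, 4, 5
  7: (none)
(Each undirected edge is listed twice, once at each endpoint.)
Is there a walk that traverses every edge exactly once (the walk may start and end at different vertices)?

No

Degrees: 0:1, 1:2, 2:4, 3:1, 4:1, 5:4, 6:3, 7:0
Odd-degree vertices: 0, 3, 4, 6 (4 total).
An Eulerian trail requires 0 or 2 odd-degree vertices; here there are 4.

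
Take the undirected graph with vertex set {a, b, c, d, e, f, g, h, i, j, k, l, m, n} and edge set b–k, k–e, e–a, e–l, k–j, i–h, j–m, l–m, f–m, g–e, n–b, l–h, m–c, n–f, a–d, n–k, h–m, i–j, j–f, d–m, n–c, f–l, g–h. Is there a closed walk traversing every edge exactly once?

Yes

Degrees: a:2, b:2, c:2, d:2, e:4, f:4, g:2, h:4, i:2, j:4, k:4, l:4, m:6, n:4
All degrees are even and the non-isolated vertices are connected — an Eulerian circuit exists.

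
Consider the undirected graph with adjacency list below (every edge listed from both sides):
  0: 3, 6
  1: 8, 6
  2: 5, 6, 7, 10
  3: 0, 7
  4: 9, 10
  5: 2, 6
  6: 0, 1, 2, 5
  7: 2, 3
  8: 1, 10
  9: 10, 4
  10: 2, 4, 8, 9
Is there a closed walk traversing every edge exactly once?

Yes

Degrees: 0:2, 1:2, 2:4, 3:2, 4:2, 5:2, 6:4, 7:2, 8:2, 9:2, 10:4
Every vertex has even degree and the edges form a single connected piece, so an Eulerian circuit exists.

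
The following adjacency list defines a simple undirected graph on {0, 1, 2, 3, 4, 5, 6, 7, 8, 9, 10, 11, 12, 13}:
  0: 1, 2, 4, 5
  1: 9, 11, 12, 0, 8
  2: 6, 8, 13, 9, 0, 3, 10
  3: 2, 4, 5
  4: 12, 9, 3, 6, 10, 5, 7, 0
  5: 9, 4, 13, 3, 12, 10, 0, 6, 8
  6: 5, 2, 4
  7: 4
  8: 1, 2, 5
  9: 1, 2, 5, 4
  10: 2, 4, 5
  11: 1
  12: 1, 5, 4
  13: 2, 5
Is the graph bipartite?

5-4-0-5 is an odd cycle (length 3), and a bipartite graph can contain only even cycles.

No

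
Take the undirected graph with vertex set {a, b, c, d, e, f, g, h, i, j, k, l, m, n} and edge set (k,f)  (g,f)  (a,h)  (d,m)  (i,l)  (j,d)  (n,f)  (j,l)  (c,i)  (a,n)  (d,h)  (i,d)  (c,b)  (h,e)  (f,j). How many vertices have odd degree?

Degrees: a:2, b:1, c:2, d:4, e:1, f:4, g:1, h:3, i:3, j:3, k:1, l:2, m:1, n:2
Odd-degree vertices: b, e, g, h, i, j, k, m.

8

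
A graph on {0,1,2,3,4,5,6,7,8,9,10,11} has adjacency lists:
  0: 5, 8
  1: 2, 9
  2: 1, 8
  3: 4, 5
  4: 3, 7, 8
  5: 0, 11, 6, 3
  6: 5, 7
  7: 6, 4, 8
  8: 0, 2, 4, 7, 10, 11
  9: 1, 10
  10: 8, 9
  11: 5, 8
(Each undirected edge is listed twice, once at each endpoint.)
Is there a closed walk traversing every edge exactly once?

No

Degrees: 0:2, 1:2, 2:2, 3:2, 4:3, 5:4, 6:2, 7:3, 8:6, 9:2, 10:2, 11:2
Vertices with odd degree: 4, 7. An Eulerian circuit requires all degrees even.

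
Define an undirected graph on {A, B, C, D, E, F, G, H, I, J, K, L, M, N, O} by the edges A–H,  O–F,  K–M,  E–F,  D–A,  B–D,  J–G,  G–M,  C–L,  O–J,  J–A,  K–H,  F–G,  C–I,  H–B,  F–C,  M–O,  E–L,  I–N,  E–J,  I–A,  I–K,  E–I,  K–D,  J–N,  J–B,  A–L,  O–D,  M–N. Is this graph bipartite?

A valid 2-coloring puts {D, F, H, I, J, L, M} on one side and {A, B, C, E, G, K, N, O} on the other; every edge crosses between the two sides.

Yes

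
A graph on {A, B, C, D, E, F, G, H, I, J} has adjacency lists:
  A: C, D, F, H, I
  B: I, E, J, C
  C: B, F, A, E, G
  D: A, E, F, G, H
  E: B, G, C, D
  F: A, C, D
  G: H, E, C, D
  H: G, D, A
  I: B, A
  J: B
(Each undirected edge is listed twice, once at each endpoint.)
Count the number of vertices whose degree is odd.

6

Degrees: A:5, B:4, C:5, D:5, E:4, F:3, G:4, H:3, I:2, J:1
Odd-degree vertices: A, C, D, F, H, J.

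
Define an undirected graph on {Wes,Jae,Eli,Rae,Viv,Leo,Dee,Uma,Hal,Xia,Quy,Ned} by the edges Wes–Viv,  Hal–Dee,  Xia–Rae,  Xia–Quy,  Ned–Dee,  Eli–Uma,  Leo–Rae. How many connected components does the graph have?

Component: {Jae}
Component: {Wes, Viv}
Component: {Eli, Uma}
Component: {Dee, Hal, Ned}
Component: {Rae, Leo, Xia, Quy}

5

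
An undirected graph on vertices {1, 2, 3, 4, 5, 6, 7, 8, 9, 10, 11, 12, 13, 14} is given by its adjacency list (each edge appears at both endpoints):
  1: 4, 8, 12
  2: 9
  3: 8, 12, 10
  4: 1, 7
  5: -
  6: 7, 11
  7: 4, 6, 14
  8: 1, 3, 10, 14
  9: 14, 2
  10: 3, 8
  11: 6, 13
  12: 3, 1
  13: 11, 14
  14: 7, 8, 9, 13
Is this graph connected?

Component: {5}
Component: {1, 2, 3, 4, 6, 7, 8, 9, 10, 11, 12, 13, 14}
No edge joins these 2 groups, so the graph is disconnected.

No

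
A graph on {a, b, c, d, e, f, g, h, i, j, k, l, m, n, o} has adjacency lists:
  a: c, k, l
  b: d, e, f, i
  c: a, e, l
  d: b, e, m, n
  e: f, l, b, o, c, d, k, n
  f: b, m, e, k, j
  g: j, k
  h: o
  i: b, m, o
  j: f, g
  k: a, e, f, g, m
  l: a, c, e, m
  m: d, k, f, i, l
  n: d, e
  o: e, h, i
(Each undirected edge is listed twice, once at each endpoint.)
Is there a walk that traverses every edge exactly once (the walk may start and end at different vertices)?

No

Degrees: a:3, b:4, c:3, d:4, e:8, f:5, g:2, h:1, i:3, j:2, k:5, l:4, m:5, n:2, o:3
Odd-degree vertices: a, c, f, h, i, k, m, o (8 total).
An Eulerian trail requires 0 or 2 odd-degree vertices; here there are 8.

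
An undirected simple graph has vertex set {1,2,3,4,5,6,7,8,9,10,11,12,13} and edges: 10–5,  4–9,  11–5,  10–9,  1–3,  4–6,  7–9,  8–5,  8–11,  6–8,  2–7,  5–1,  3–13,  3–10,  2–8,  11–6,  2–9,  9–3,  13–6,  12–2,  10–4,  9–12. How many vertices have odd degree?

Degrees: 1:2, 2:4, 3:4, 4:3, 5:4, 6:4, 7:2, 8:4, 9:6, 10:4, 11:3, 12:2, 13:2
Odd-degree vertices: 4, 11.

2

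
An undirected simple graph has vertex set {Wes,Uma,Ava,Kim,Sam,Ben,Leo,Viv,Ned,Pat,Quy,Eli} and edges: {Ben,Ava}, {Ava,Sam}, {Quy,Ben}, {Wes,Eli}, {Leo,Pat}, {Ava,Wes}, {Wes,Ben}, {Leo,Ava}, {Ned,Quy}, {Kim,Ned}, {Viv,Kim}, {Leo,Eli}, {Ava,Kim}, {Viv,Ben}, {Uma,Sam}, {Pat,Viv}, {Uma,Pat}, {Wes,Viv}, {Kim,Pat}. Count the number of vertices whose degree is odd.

2

Degrees: Wes:4, Uma:2, Ava:5, Kim:4, Sam:2, Ben:4, Leo:3, Viv:4, Ned:2, Pat:4, Quy:2, Eli:2
Odd-degree vertices: Ava, Leo.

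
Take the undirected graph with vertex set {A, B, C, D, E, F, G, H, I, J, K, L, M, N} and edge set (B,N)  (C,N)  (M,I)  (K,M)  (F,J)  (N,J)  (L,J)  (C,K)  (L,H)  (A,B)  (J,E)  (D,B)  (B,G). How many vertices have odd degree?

8

Degrees: A:1, B:4, C:2, D:1, E:1, F:1, G:1, H:1, I:1, J:4, K:2, L:2, M:2, N:3
Odd-degree vertices: A, D, E, F, G, H, I, N.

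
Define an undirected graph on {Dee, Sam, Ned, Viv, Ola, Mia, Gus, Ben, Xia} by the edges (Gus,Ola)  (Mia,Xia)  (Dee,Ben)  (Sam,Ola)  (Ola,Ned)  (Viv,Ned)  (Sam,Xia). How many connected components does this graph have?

Component: {Dee, Ben}
Component: {Sam, Ned, Viv, Ola, Mia, Gus, Xia}

2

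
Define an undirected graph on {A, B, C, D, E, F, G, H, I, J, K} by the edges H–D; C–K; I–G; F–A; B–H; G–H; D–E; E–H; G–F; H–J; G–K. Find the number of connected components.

Component: {A, B, C, D, E, F, G, H, I, J, K}

1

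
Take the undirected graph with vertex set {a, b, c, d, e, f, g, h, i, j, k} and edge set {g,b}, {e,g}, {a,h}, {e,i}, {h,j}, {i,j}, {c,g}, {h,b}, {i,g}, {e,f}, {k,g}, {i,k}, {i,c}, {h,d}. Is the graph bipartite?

No

The cycle i-g-k-i has length 3, which is odd, so the graph is not bipartite.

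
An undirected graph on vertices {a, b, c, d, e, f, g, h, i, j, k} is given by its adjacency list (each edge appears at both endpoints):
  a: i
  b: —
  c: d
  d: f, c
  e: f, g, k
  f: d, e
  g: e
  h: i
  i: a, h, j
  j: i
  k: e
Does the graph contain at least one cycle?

|V| = 11, |E| = 8, number of components = 3.
Since 8 = 11 - 3, the graph is a forest and contains no cycle.

No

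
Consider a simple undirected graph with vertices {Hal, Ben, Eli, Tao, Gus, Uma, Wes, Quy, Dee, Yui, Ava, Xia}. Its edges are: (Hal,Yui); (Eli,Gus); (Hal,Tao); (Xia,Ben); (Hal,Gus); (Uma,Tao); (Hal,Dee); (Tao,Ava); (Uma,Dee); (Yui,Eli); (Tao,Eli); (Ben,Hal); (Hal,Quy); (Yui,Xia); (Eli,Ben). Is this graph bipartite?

Partition the vertices as {Ben, Tao, Gus, Wes, Quy, Dee, Yui} vs {Hal, Eli, Uma, Ava, Xia}. Each listed edge has one endpoint in each part, so the graph is bipartite.

Yes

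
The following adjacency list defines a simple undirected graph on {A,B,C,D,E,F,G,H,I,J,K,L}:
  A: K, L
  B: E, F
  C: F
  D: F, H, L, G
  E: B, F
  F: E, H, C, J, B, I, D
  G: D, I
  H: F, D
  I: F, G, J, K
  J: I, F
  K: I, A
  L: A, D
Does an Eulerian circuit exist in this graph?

Degrees: A:2, B:2, C:1, D:4, E:2, F:7, G:2, H:2, I:4, J:2, K:2, L:2
Vertices with odd degree: C, F. An Eulerian circuit requires all degrees even.

No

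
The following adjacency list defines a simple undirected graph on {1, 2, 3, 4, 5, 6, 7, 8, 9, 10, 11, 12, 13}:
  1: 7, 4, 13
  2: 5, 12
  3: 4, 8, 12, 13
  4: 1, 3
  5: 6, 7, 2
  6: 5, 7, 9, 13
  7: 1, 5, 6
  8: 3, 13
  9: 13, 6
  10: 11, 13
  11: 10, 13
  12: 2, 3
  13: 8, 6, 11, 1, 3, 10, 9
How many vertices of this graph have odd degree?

Degrees: 1:3, 2:2, 3:4, 4:2, 5:3, 6:4, 7:3, 8:2, 9:2, 10:2, 11:2, 12:2, 13:7
Odd-degree vertices: 1, 5, 7, 13.

4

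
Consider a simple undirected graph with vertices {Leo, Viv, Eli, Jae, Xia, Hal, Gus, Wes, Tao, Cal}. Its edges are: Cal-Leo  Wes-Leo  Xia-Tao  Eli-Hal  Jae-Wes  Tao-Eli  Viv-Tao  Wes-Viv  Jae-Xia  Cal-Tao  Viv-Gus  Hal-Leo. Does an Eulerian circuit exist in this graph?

Degrees: Leo:3, Viv:3, Eli:2, Jae:2, Xia:2, Hal:2, Gus:1, Wes:3, Tao:4, Cal:2
Leo, Viv, Gus, Wes have odd degree; an Eulerian circuit needs every degree to be even, so none exists.

No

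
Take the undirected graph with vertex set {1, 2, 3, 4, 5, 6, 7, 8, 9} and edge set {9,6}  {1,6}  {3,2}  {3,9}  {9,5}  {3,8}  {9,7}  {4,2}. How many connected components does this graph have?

Component: {1, 2, 3, 4, 5, 6, 7, 8, 9}

1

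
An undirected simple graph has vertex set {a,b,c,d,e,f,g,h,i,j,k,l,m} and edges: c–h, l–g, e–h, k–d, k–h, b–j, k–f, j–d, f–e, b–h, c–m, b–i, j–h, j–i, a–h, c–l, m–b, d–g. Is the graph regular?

No

Degrees: a:1, b:4, c:3, d:3, e:2, f:2, g:2, h:6, i:2, j:4, k:3, l:2, m:2
Vertex a has degree 1 while h has degree 6, so the graph is not regular.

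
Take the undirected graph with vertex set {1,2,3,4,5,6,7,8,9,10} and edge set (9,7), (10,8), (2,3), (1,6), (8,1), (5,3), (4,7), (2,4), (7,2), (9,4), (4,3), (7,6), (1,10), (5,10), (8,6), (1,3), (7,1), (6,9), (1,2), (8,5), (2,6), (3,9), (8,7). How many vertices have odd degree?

6

Degrees: 1:6, 2:5, 3:5, 4:4, 5:3, 6:5, 7:6, 8:5, 9:4, 10:3
Odd-degree vertices: 2, 3, 5, 6, 8, 10.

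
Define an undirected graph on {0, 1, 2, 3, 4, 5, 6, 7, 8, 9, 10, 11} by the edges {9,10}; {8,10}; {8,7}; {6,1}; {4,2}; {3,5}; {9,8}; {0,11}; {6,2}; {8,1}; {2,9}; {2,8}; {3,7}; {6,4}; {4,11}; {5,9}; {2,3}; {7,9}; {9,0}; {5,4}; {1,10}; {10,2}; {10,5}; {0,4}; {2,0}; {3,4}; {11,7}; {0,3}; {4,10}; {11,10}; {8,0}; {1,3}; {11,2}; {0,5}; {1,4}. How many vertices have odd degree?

6

Degrees: 0:7, 1:5, 2:8, 3:6, 4:8, 5:5, 6:3, 7:4, 8:6, 9:6, 10:7, 11:5
Odd-degree vertices: 0, 1, 5, 6, 10, 11.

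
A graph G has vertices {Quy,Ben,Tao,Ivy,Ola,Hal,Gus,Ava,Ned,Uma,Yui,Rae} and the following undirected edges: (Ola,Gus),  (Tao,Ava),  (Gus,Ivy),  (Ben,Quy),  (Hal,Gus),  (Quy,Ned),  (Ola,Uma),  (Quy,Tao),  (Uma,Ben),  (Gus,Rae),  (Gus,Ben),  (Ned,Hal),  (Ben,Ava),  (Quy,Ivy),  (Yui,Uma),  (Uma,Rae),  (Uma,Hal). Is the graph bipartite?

No

The cycle Ben-Quy-Ned-Hal-Uma-Ben has length 5, which is odd, so the graph is not bipartite.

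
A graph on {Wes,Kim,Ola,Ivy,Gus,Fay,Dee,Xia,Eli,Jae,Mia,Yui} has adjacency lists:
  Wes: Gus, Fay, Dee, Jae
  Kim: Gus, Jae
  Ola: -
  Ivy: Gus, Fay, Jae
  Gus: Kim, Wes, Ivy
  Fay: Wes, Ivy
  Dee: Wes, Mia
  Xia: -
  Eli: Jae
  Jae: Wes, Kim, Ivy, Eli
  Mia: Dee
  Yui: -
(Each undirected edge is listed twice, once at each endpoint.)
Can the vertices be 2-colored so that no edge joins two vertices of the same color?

Color {Ola, Gus, Fay, Dee, Xia, Jae, Yui} black and {Wes, Kim, Ivy, Eli, Mia} white. No edge joins two same-colored vertices, so the graph is bipartite.

Yes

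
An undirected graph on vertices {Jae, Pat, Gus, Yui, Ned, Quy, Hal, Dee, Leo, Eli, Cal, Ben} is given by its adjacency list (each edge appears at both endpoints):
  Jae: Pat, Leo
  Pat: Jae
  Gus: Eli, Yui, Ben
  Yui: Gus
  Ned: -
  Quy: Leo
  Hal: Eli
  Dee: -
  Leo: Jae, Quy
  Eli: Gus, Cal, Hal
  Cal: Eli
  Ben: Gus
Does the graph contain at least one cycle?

No

|V| = 12, |E| = 8, number of components = 4.
A forest on 12 vertices with 4 components has exactly 8 edges, which matches — so no cycle.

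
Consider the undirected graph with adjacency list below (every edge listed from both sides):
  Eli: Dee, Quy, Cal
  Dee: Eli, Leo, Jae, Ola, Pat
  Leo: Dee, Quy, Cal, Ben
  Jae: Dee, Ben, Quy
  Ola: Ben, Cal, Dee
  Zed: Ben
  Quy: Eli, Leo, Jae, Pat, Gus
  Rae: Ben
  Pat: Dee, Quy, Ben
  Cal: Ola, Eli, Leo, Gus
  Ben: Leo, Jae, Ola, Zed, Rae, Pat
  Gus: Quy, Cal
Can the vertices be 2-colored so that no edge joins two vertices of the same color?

Color {Dee, Quy, Cal, Ben} black and {Eli, Leo, Jae, Ola, Zed, Rae, Pat, Gus} white. No edge joins two same-colored vertices, so the graph is bipartite.

Yes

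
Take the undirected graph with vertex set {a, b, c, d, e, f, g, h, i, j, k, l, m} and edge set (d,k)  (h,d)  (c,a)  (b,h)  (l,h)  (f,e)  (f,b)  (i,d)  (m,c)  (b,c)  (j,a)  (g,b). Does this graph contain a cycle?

The graph has 13 vertices, 12 edges, and 1 connected component.
Since 12 = 13 - 1, the graph is a forest and contains no cycle.

No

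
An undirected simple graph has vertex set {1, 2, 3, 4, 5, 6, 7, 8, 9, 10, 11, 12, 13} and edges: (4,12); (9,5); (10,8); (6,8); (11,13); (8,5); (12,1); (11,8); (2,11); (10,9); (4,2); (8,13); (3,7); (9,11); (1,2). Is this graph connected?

No

Component: {3, 7}
Component: {1, 2, 4, 5, 6, 8, 9, 10, 11, 12, 13}
No edge joins these 2 groups, so the graph is disconnected.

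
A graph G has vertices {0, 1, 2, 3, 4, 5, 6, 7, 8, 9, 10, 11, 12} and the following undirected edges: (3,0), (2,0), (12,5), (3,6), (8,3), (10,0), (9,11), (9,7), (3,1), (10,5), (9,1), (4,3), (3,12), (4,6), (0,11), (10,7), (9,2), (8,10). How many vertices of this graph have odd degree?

0

Degrees: 0:4, 1:2, 2:2, 3:6, 4:2, 5:2, 6:2, 7:2, 8:2, 9:4, 10:4, 11:2, 12:2
Odd-degree vertices: none.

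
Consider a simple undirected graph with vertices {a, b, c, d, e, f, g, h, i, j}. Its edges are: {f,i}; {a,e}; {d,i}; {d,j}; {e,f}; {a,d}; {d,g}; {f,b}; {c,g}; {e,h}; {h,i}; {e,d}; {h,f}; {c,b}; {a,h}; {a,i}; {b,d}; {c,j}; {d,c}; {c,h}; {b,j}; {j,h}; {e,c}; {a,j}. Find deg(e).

Neighbors of e: a, c, d, f, h.

5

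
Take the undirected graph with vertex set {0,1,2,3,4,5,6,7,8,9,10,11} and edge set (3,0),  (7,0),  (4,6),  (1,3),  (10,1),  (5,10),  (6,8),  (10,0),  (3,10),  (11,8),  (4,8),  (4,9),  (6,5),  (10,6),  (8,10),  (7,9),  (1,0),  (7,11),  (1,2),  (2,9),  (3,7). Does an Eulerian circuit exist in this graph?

No

Degrees: 0:4, 1:4, 2:2, 3:4, 4:3, 5:2, 6:4, 7:4, 8:4, 9:3, 10:6, 11:2
Vertices with odd degree: 4, 9. An Eulerian circuit requires all degrees even.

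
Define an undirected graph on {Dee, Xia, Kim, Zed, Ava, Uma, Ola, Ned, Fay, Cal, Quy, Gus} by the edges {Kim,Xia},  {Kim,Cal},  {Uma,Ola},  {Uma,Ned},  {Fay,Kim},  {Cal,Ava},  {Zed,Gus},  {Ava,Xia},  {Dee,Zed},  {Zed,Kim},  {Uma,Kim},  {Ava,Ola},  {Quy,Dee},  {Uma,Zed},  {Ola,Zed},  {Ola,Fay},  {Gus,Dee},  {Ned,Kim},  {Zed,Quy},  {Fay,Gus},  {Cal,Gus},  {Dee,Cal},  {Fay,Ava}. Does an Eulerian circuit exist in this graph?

Yes

Degrees: Dee:4, Xia:2, Kim:6, Zed:6, Ava:4, Uma:4, Ola:4, Ned:2, Fay:4, Cal:4, Quy:2, Gus:4
Every vertex has even degree and the edges form a single connected piece, so an Eulerian circuit exists.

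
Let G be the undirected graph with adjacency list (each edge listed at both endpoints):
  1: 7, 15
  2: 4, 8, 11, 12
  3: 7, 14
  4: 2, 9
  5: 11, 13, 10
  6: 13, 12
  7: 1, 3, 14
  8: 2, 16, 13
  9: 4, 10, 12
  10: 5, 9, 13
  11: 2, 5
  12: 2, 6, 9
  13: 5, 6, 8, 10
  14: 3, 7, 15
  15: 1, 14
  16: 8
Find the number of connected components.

2

Component: {1, 3, 7, 14, 15}
Component: {2, 4, 5, 6, 8, 9, 10, 11, 12, 13, 16}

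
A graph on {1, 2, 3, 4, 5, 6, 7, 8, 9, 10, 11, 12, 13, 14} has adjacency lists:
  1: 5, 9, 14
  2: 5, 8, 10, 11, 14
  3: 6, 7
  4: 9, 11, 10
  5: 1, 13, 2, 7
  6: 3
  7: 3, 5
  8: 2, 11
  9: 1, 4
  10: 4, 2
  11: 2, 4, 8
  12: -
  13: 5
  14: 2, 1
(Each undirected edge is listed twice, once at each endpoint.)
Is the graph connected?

Component: {12}
Component: {1, 2, 3, 4, 5, 6, 7, 8, 9, 10, 11, 13, 14}
No edge joins these 2 groups, so the graph is disconnected.

No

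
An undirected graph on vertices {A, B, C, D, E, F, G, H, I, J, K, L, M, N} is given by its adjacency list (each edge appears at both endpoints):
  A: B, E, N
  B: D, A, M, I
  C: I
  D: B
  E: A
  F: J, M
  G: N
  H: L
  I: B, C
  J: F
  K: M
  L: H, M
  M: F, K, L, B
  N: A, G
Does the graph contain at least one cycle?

The graph has 14 vertices, 13 edges, and 1 connected component.
Since 13 = 14 - 1, the graph is a forest and contains no cycle.

No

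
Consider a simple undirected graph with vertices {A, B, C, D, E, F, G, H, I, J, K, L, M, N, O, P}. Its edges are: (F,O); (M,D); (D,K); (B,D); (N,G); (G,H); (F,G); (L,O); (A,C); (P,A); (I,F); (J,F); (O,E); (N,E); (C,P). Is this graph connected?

Component: {A, C, P}
Component: {B, D, K, M}
Component: {E, F, G, H, I, J, L, N, O}
There are 3 separate components, so the graph is not connected.

No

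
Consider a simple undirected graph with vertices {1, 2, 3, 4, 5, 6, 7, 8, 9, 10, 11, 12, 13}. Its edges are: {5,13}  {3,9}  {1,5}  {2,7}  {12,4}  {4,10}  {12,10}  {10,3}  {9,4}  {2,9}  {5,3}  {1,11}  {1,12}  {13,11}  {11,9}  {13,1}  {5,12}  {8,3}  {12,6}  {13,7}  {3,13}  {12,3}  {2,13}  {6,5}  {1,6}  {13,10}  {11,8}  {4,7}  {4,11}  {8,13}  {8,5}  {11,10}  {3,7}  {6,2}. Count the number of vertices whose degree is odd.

4

Degrees: 1:5, 2:4, 3:7, 4:5, 5:6, 6:4, 7:4, 8:4, 9:4, 10:5, 11:6, 12:6, 13:8
Odd-degree vertices: 1, 3, 4, 10.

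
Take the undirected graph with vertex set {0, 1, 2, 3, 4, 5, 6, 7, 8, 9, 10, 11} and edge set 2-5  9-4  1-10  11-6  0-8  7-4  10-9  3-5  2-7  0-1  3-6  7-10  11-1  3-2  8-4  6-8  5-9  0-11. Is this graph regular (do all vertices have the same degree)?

Yes

Degrees: 0:3, 1:3, 2:3, 3:3, 4:3, 5:3, 6:3, 7:3, 8:3, 9:3, 10:3, 11:3
All degrees equal 3; the graph is regular.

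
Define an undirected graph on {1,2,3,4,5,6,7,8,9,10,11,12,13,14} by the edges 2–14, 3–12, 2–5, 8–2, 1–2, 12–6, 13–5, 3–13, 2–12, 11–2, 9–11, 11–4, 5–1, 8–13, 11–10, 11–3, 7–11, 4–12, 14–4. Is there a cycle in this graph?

Yes

|V| = 14, |E| = 19, number of components = 1.
One cycle is 2-12-3-11-2.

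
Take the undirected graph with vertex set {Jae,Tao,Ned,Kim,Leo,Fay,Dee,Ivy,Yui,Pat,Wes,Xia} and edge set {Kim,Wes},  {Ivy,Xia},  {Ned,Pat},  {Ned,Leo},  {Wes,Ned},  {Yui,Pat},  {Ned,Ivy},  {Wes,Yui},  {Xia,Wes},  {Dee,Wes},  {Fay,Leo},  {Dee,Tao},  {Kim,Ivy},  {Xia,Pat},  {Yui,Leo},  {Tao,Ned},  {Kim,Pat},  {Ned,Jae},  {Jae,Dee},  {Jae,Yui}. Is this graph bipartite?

Yes

A valid 2-coloring puts {Ned, Kim, Fay, Dee, Yui, Xia} on one side and {Jae, Tao, Leo, Ivy, Pat, Wes} on the other; every edge crosses between the two sides.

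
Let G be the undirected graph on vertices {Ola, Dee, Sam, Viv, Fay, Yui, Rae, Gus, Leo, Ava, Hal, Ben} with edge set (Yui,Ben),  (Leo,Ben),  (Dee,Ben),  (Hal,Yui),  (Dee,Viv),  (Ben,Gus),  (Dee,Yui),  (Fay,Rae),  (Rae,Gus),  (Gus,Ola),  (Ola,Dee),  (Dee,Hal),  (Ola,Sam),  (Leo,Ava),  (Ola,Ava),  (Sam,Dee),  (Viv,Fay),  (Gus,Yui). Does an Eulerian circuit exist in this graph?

Degrees: Ola:4, Dee:6, Sam:2, Viv:2, Fay:2, Yui:4, Rae:2, Gus:4, Leo:2, Ava:2, Hal:2, Ben:4
Every vertex has even degree and the edges form a single connected piece, so an Eulerian circuit exists.

Yes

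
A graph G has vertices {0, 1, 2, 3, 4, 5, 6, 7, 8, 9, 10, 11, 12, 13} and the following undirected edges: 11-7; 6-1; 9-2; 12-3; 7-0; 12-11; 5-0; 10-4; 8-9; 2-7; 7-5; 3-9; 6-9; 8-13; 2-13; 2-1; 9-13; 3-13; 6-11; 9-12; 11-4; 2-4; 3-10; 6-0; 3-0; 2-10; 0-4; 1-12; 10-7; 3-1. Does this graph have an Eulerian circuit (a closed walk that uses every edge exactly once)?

No

Degrees: 0:5, 1:4, 2:6, 3:6, 4:4, 5:2, 6:4, 7:5, 8:2, 9:6, 10:4, 11:4, 12:4, 13:4
0, 7 have odd degree; an Eulerian circuit needs every degree to be even, so none exists.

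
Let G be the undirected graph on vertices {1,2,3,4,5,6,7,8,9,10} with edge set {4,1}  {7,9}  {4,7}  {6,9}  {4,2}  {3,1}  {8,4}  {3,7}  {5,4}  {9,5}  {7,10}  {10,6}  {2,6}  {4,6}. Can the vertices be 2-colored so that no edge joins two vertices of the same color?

4-2-6-4 is an odd cycle (length 3), and a bipartite graph can contain only even cycles.

No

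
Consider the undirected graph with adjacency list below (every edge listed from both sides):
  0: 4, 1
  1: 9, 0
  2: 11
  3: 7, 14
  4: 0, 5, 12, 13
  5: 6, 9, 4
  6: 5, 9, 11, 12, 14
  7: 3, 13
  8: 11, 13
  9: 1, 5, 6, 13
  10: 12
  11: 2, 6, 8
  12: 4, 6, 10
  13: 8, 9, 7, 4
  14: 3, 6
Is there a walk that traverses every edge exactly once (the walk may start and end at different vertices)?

Degrees: 0:2, 1:2, 2:1, 3:2, 4:4, 5:3, 6:5, 7:2, 8:2, 9:4, 10:1, 11:3, 12:3, 13:4, 14:2
Odd-degree vertices: 2, 5, 6, 10, 11, 12 (6 total).
With 6 odd-degree vertices (more than two), no single trail can use every edge.

No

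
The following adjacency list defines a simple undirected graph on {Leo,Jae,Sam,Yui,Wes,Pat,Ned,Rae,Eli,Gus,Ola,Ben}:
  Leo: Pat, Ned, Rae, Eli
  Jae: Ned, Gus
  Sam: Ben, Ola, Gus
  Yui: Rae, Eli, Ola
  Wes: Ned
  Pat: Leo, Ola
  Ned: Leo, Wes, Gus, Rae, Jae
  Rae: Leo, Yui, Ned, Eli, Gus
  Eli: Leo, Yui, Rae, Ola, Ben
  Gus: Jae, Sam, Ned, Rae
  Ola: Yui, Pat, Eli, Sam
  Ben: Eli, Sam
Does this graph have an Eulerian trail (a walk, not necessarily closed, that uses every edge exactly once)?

No

Degrees: Leo:4, Jae:2, Sam:3, Yui:3, Wes:1, Pat:2, Ned:5, Rae:5, Eli:5, Gus:4, Ola:4, Ben:2
Odd-degree vertices: Sam, Yui, Wes, Ned, Rae, Eli (6 total).
An Eulerian trail requires 0 or 2 odd-degree vertices; here there are 6.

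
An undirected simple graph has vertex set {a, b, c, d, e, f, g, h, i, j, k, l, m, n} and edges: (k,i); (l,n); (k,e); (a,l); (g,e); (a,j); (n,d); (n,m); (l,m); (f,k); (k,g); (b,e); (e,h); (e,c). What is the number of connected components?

Component: {a, d, j, l, m, n}
Component: {b, c, e, f, g, h, i, k}

2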